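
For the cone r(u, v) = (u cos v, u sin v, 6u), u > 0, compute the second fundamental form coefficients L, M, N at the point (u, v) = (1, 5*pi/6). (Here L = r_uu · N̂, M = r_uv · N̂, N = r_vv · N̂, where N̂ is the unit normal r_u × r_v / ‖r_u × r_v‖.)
L = 0;  M = 0;  N = 6*sqrt(37)/37

Compute the unit normal N̂(u, v) = (-6*sqrt(37)*u*cos(v)/(37*Abs(u)), -6*sqrt(37)*u*sin(v)/(37*Abs(u)), sqrt(37)*u/(37*Abs(u))), and the second partials r_uu, r_uv, r_vv. Take dot products:
  L(u, v) = r_uu · N̂ = 0,
  M(u, v) = r_uv · N̂ = 0,
  N(u, v) = r_vv · N̂ = 6*sqrt(37)*u^2/(37*Abs(u)).
Evaluating at (u, v) = (1, 5*pi/6):
  L = 0, M = 0, N = 6*sqrt(37)/37.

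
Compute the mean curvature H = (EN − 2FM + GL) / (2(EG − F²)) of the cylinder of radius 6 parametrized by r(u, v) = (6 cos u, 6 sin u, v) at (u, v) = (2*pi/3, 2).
H = -1/12

With E = 36, F = 0, G = 1, L = -6, M = 0, N = 0, assemble
  H = (EN − 2FM + GL) / (2(EG − F²)) = -1/12.
At (u, v) = (2*pi/3, 2): H = -1/12.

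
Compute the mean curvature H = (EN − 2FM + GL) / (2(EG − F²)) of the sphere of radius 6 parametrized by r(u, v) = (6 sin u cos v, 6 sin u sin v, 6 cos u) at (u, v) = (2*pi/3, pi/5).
H = -1/6

With E = 36, F = 0, G = 36*sin(u)^2, L = -6*sin(u)/Abs(sin(u)), M = 0, N = -6*sin(u)^3/Abs(sin(u)), assemble
  H = (EN − 2FM + GL) / (2(EG − F²)) = -sin(u)/(6*Abs(sin(u))).
At (u, v) = (2*pi/3, pi/5): H = -1/6.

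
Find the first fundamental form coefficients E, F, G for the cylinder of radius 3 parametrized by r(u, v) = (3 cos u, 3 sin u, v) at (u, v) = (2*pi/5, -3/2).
E = 9;  F = 0;  G = 1

Partials: r_u = (-3*sin(u), 3*cos(u), 0), r_v = (0, 0, 1). As functions of (u, v):
  E = r_u · r_u = 9,
  F = r_u · r_v = 0,
  G = r_v · r_v = 1.
Evaluating at (u, v) = (2*pi/5, -3/2): E = 9, F = 0, G = 1.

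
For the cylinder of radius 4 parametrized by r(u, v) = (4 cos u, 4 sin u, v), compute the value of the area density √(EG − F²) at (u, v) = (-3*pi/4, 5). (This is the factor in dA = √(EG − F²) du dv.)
√(EG − F²)|_{(-3*pi/4, 5)} = 4

E = 16, F = 0, G = 1, so EG − F² = 16. Taking the positive square root: √(EG − F²) = 4. At (u, v) = (-3*pi/4, 5): 4.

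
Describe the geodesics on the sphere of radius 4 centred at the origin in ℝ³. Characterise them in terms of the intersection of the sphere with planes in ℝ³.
Geodesics on the sphere of radius 4 are great circles — circles of radius 4 obtained as the intersection of the sphere with planes through the origin (the centre of the sphere).

A curve α(t) of nonzero constant speed on the sphere of radius 4 is a geodesic iff its acceleration α̈ is everywhere normal to the surface, i.e. parallel to the radial vector α(t). Then d/dt(α × α̇) = α̇ × α̇ + α × α̈ = 0, so α × α̇ is a constant vector n ≠ 0 and α(t) · n = 0 for all t: α lies in the plane through the origin with normal n. The intersection of that plane with the sphere is a circle of radius 4 (a great circle). Conversely, a great circle traversed at constant speed has centripetal acceleration pointing at the origin, hence normal to the sphere, so every great circle is a geodesic.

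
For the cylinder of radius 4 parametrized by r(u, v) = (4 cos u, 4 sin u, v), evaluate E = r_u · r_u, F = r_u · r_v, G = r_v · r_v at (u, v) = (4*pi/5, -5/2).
E = 16;  F = 0;  G = 1

Partials: r_u = (-4*sin(u), 4*cos(u), 0), r_v = (0, 0, 1). As functions of (u, v):
  E = r_u · r_u = 16,
  F = r_u · r_v = 0,
  G = r_v · r_v = 1.
Evaluating at (u, v) = (4*pi/5, -5/2): E = 16, F = 0, G = 1.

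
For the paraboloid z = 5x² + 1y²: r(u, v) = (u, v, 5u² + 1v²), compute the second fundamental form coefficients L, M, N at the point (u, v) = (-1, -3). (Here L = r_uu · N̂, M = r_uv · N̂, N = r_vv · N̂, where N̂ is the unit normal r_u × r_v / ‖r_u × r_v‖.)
L = 10*sqrt(137)/137;  M = 0;  N = 2*sqrt(137)/137

Compute the unit normal N̂(u, v) = (-10*u/sqrt(100*u^2 + 4*v^2 + 1), -2*v/sqrt(100*u^2 + 4*v^2 + 1), 1/sqrt(100*u^2 + 4*v^2 + 1)), and the second partials r_uu, r_uv, r_vv. Take dot products:
  L(u, v) = r_uu · N̂ = 10/sqrt(100*u^2 + 4*v^2 + 1),
  M(u, v) = r_uv · N̂ = 0,
  N(u, v) = r_vv · N̂ = 2/sqrt(100*u^2 + 4*v^2 + 1).
Evaluating at (u, v) = (-1, -3):
  L = 10*sqrt(137)/137, M = 0, N = 2*sqrt(137)/137.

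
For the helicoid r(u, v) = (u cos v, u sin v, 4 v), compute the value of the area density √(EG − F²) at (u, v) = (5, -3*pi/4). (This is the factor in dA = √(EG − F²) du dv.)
√(EG − F²)|_{(5, -3*pi/4)} = sqrt(41)

E = 1, F = 0, G = u^2 + 16, so EG − F² = u^2 + 16. Taking the positive square root: √(EG − F²) = sqrt(u^2 + 16). At (u, v) = (5, -3*pi/4): sqrt(41).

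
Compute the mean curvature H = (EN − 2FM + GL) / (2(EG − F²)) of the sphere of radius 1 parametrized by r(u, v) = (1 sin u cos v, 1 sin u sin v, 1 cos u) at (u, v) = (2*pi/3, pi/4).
H = -1

With E = 1, F = 0, G = sin(u)^2, L = -sin(u)/Abs(sin(u)), M = 0, N = -sin(u)^3/Abs(sin(u)), assemble
  H = (EN − 2FM + GL) / (2(EG − F²)) = -sin(u)/Abs(sin(u)).
At (u, v) = (2*pi/3, pi/4): H = -1.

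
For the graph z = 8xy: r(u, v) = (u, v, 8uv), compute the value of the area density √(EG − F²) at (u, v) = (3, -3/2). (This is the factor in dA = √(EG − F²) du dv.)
√(EG − F²)|_{(3, -3/2)} = sqrt(721)

E = 64*v^2 + 1, F = 64*u*v, G = 64*u^2 + 1, so EG − F² = 64*u^2 + 64*v^2 + 1. Taking the positive square root: √(EG − F²) = sqrt(64*u^2 + 64*v^2 + 1). At (u, v) = (3, -3/2): sqrt(721).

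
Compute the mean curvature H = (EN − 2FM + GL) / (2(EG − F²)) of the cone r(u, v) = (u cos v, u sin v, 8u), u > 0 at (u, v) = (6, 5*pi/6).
H = 2*sqrt(65)/195

With E = 65, F = 0, G = u^2, L = 0, M = 0, N = 8*sqrt(65)*u^2/(65*Abs(u)), assemble
  H = (EN − 2FM + GL) / (2(EG − F²)) = 4*sqrt(65)/(65*Abs(u)).
At (u, v) = (6, 5*pi/6): H = 2*sqrt(65)/195.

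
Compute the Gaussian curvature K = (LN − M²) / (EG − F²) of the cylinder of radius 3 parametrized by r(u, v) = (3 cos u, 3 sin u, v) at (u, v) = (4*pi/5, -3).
K = 0

Coefficients of the first fundamental form: E = 9, F = 0, G = 1.
Coefficients of the second fundamental form: L = -3, M = 0, N = 0.
Assemble K = (LN − M²)/(EG − F²) = 0. At (u, v) = (4*pi/5, -3): K = 0.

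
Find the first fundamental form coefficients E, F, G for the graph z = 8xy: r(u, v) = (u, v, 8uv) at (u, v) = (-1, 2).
E = 257;  F = -128;  G = 65

Partials: r_u = (1, 0, 8*v), r_v = (0, 1, 8*u). As functions of (u, v):
  E = r_u · r_u = 64*v^2 + 1,
  F = r_u · r_v = 64*u*v,
  G = r_v · r_v = 64*u^2 + 1.
Evaluating at (u, v) = (-1, 2): E = 257, F = -128, G = 65.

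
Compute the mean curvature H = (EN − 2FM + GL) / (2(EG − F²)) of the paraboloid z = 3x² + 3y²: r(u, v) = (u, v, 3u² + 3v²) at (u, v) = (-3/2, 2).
H = 681*sqrt(226)/51076

With E = 36*u^2 + 1, F = 36*u*v, G = 36*v^2 + 1, L = 6/sqrt(36*u^2 + 36*v^2 + 1), M = 0, N = 6/sqrt(36*u^2 + 36*v^2 + 1), assemble
  H = (EN − 2FM + GL) / (2(EG − F²)) = 6*(18*u^2 + 18*v^2 + 1)/(36*u^2 + 36*v^2 + 1)^(3/2).
At (u, v) = (-3/2, 2): H = 681*sqrt(226)/51076.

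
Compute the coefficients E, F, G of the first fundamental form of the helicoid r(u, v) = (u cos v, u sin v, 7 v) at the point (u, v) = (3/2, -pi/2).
E = 1;  F = 0;  G = 205/4

Partials: r_u = (cos(v), sin(v), 0), r_v = (-u*sin(v), u*cos(v), 7). As functions of (u, v):
  E = r_u · r_u = 1,
  F = r_u · r_v = 0,
  G = r_v · r_v = u^2 + 49.
Evaluating at (u, v) = (3/2, -pi/2): E = 1, F = 0, G = 205/4.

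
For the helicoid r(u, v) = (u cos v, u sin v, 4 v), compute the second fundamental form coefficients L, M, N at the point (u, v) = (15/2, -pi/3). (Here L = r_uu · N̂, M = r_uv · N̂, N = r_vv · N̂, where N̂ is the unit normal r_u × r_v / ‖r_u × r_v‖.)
L = 0;  M = -8/17;  N = 0

Compute the unit normal N̂(u, v) = (4*sin(v)/sqrt(u^2 + 16), -4*cos(v)/sqrt(u^2 + 16), u/sqrt(u^2 + 16)), and the second partials r_uu, r_uv, r_vv. Take dot products:
  L(u, v) = r_uu · N̂ = 0,
  M(u, v) = r_uv · N̂ = -4/sqrt(u^2 + 16),
  N(u, v) = r_vv · N̂ = 0.
Evaluating at (u, v) = (15/2, -pi/3):
  L = 0, M = -8/17, N = 0.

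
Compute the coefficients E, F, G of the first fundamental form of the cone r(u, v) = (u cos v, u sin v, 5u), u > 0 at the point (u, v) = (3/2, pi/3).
E = 26;  F = 0;  G = 9/4

Partials: r_u = (cos(v), sin(v), 5), r_v = (-u*sin(v), u*cos(v), 0). As functions of (u, v):
  E = r_u · r_u = 26,
  F = r_u · r_v = 0,
  G = r_v · r_v = u^2.
Evaluating at (u, v) = (3/2, pi/3): E = 26, F = 0, G = 9/4.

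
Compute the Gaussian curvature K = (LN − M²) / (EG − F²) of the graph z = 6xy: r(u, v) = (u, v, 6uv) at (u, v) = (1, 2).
K = -36/32761

Coefficients of the first fundamental form: E = 36*v^2 + 1, F = 36*u*v, G = 36*u^2 + 1.
Coefficients of the second fundamental form: L = 0, M = 6/sqrt(36*u^2 + 36*v^2 + 1), N = 0.
Assemble K = (LN − M²)/(EG − F²) = -36/(1296*u^4 + 2592*u^2*v^2 + 72*u^2 + 1296*v^4 + 72*v^2 + 1). At (u, v) = (1, 2): K = -36/32761.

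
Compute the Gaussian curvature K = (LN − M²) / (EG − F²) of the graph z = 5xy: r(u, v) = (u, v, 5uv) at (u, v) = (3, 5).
K = -25/724201

Coefficients of the first fundamental form: E = 25*v^2 + 1, F = 25*u*v, G = 25*u^2 + 1.
Coefficients of the second fundamental form: L = 0, M = 5/sqrt(25*u^2 + 25*v^2 + 1), N = 0.
Assemble K = (LN − M²)/(EG − F²) = -25/(625*u^4 + 1250*u^2*v^2 + 50*u^2 + 625*v^4 + 50*v^2 + 1). At (u, v) = (3, 5): K = -25/724201.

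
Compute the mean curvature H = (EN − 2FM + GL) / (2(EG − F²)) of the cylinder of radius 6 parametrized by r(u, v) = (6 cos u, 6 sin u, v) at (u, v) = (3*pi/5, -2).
H = -1/12

With E = 36, F = 0, G = 1, L = -6, M = 0, N = 0, assemble
  H = (EN − 2FM + GL) / (2(EG − F²)) = -1/12.
At (u, v) = (3*pi/5, -2): H = -1/12.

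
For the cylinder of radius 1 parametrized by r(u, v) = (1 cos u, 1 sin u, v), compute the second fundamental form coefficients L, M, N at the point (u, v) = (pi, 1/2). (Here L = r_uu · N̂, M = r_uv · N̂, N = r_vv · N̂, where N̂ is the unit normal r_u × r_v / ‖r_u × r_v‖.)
L = -1;  M = 0;  N = 0

Compute the unit normal N̂(u, v) = (cos(u), sin(u), 0), and the second partials r_uu, r_uv, r_vv. Take dot products:
  L(u, v) = r_uu · N̂ = -1,
  M(u, v) = r_uv · N̂ = 0,
  N(u, v) = r_vv · N̂ = 0.
Evaluating at (u, v) = (pi, 1/2):
  L = -1, M = 0, N = 0.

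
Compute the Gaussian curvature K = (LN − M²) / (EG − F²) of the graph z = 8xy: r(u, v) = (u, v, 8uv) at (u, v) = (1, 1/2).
K = -64/6561

Coefficients of the first fundamental form: E = 64*v^2 + 1, F = 64*u*v, G = 64*u^2 + 1.
Coefficients of the second fundamental form: L = 0, M = 8/sqrt(64*u^2 + 64*v^2 + 1), N = 0.
Assemble K = (LN − M²)/(EG − F²) = -64/(4096*u^4 + 8192*u^2*v^2 + 128*u^2 + 4096*v^4 + 128*v^2 + 1). At (u, v) = (1, 1/2): K = -64/6561.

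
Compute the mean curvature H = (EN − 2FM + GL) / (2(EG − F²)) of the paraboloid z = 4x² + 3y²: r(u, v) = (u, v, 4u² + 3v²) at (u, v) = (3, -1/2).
H = 1771*sqrt(586)/343396

With E = 64*u^2 + 1, F = 48*u*v, G = 36*v^2 + 1, L = 8/sqrt(64*u^2 + 36*v^2 + 1), M = 0, N = 6/sqrt(64*u^2 + 36*v^2 + 1), assemble
  H = (EN − 2FM + GL) / (2(EG − F²)) = (192*u^2 + 144*v^2 + 7)/(64*u^2 + 36*v^2 + 1)^(3/2).
At (u, v) = (3, -1/2): H = 1771*sqrt(586)/343396.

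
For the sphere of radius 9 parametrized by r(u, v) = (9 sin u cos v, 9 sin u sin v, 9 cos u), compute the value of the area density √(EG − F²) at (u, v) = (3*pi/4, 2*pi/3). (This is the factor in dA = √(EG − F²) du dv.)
√(EG − F²)|_{(3*pi/4, 2*pi/3)} = 81*sqrt(2)/2

E = 81, F = 0, G = 81*sin(u)^2, so EG − F² = 6561*sin(u)^2. Taking the positive square root: √(EG − F²) = 81*Abs(sin(u)). At (u, v) = (3*pi/4, 2*pi/3): 81*sqrt(2)/2.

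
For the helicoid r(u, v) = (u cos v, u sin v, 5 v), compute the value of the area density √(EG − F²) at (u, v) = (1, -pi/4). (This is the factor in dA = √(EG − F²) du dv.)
√(EG − F²)|_{(1, -pi/4)} = sqrt(26)

E = 1, F = 0, G = u^2 + 25, so EG − F² = u^2 + 25. Taking the positive square root: √(EG − F²) = sqrt(u^2 + 25). At (u, v) = (1, -pi/4): sqrt(26).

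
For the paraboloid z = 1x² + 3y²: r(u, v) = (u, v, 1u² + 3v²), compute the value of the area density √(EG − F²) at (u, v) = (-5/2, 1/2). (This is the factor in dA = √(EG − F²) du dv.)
√(EG − F²)|_{(-5/2, 1/2)} = sqrt(35)

E = 4*u^2 + 1, F = 12*u*v, G = 36*v^2 + 1, so EG − F² = 4*u^2 + 36*v^2 + 1. Taking the positive square root: √(EG − F²) = sqrt(4*u^2 + 36*v^2 + 1). At (u, v) = (-5/2, 1/2): sqrt(35).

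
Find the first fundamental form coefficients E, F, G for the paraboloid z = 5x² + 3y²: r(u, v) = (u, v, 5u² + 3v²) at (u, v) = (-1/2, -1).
E = 26;  F = 30;  G = 37

Partials: r_u = (1, 0, 10*u), r_v = (0, 1, 6*v). As functions of (u, v):
  E = r_u · r_u = 100*u^2 + 1,
  F = r_u · r_v = 60*u*v,
  G = r_v · r_v = 36*v^2 + 1.
Evaluating at (u, v) = (-1/2, -1): E = 26, F = 30, G = 37.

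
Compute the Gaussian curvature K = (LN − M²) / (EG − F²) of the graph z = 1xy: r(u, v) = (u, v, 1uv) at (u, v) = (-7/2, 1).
K = -16/3249

Coefficients of the first fundamental form: E = v^2 + 1, F = u*v, G = u^2 + 1.
Coefficients of the second fundamental form: L = 0, M = 1/sqrt(u^2 + v^2 + 1), N = 0.
Assemble K = (LN − M²)/(EG − F²) = 1/((u^2*v^2 - (u^2 + 1)*(v^2 + 1))*(u^2 + v^2 + 1)). At (u, v) = (-7/2, 1): K = -16/3249.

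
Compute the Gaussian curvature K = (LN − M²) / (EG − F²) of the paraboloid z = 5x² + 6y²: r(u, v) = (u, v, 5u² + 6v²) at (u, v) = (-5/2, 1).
K = 6/29645

Coefficients of the first fundamental form: E = 100*u^2 + 1, F = 120*u*v, G = 144*v^2 + 1.
Coefficients of the second fundamental form: L = 10/sqrt(100*u^2 + 144*v^2 + 1), M = 0, N = 12/sqrt(100*u^2 + 144*v^2 + 1).
Assemble K = (LN − M²)/(EG − F²) = 120/(10000*u^4 + 28800*u^2*v^2 + 200*u^2 + 20736*v^4 + 288*v^2 + 1). At (u, v) = (-5/2, 1): K = 6/29645.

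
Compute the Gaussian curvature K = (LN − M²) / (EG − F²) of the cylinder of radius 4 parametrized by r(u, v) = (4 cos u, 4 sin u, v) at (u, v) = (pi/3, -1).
K = 0

Coefficients of the first fundamental form: E = 16, F = 0, G = 1.
Coefficients of the second fundamental form: L = -4, M = 0, N = 0.
Assemble K = (LN − M²)/(EG − F²) = 0. At (u, v) = (pi/3, -1): K = 0.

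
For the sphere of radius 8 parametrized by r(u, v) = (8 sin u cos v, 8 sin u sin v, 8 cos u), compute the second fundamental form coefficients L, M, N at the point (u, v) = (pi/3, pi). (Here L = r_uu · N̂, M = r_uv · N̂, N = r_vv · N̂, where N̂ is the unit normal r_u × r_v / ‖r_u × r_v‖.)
L = -8;  M = 0;  N = -6

Compute the unit normal N̂(u, v) = (sin(u)^2*cos(v)/Abs(sin(u)), sin(u)^2*sin(v)/Abs(sin(u)), sin(2*u)/(2*Abs(sin(u)))), and the second partials r_uu, r_uv, r_vv. Take dot products:
  L(u, v) = r_uu · N̂ = -8*sin(u)/Abs(sin(u)),
  M(u, v) = r_uv · N̂ = 0,
  N(u, v) = r_vv · N̂ = -8*sin(u)^3/Abs(sin(u)).
Evaluating at (u, v) = (pi/3, pi):
  L = -8, M = 0, N = -6.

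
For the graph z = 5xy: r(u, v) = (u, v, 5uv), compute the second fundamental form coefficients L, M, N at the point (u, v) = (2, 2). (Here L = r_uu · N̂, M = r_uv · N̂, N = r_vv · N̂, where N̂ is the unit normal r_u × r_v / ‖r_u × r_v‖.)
L = 0;  M = 5*sqrt(201)/201;  N = 0

Compute the unit normal N̂(u, v) = (-5*v/sqrt(25*u^2 + 25*v^2 + 1), -5*u/sqrt(25*u^2 + 25*v^2 + 1), 1/sqrt(25*u^2 + 25*v^2 + 1)), and the second partials r_uu, r_uv, r_vv. Take dot products:
  L(u, v) = r_uu · N̂ = 0,
  M(u, v) = r_uv · N̂ = 5/sqrt(25*u^2 + 25*v^2 + 1),
  N(u, v) = r_vv · N̂ = 0.
Evaluating at (u, v) = (2, 2):
  L = 0, M = 5*sqrt(201)/201, N = 0.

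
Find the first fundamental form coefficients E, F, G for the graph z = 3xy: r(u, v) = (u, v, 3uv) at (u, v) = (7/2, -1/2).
E = 13/4;  F = -63/4;  G = 445/4

Partials: r_u = (1, 0, 3*v), r_v = (0, 1, 3*u). As functions of (u, v):
  E = r_u · r_u = 9*v^2 + 1,
  F = r_u · r_v = 9*u*v,
  G = r_v · r_v = 9*u^2 + 1.
Evaluating at (u, v) = (7/2, -1/2): E = 13/4, F = -63/4, G = 445/4.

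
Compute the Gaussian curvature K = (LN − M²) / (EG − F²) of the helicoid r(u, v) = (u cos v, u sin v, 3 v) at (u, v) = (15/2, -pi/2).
K = -16/7569

Coefficients of the first fundamental form: E = 1, F = 0, G = u^2 + 9.
Coefficients of the second fundamental form: L = 0, M = -3/sqrt(u^2 + 9), N = 0.
Assemble K = (LN − M²)/(EG − F²) = -9/(u^2 + 9)^2. At (u, v) = (15/2, -pi/2): K = -16/7569.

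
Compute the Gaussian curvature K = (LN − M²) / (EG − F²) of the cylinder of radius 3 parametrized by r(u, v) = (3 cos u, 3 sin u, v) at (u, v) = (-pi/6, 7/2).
K = 0

Coefficients of the first fundamental form: E = 9, F = 0, G = 1.
Coefficients of the second fundamental form: L = -3, M = 0, N = 0.
Assemble K = (LN − M²)/(EG − F²) = 0. At (u, v) = (-pi/6, 7/2): K = 0.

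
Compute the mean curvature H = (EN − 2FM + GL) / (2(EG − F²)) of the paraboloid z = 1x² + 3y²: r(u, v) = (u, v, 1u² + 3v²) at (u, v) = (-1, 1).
H = 52*sqrt(41)/1681

With E = 4*u^2 + 1, F = 12*u*v, G = 36*v^2 + 1, L = 2/sqrt(4*u^2 + 36*v^2 + 1), M = 0, N = 6/sqrt(4*u^2 + 36*v^2 + 1), assemble
  H = (EN − 2FM + GL) / (2(EG − F²)) = 4*(3*u^2 + 9*v^2 + 1)/(4*u^2 + 36*v^2 + 1)^(3/2).
At (u, v) = (-1, 1): H = 52*sqrt(41)/1681.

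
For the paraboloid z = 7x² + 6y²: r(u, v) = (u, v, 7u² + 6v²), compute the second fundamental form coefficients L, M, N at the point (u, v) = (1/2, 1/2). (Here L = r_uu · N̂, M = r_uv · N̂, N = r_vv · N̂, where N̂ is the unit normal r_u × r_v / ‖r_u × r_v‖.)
L = 7*sqrt(86)/43;  M = 0;  N = 6*sqrt(86)/43

Compute the unit normal N̂(u, v) = (-14*u/sqrt(196*u^2 + 144*v^2 + 1), -12*v/sqrt(196*u^2 + 144*v^2 + 1), 1/sqrt(196*u^2 + 144*v^2 + 1)), and the second partials r_uu, r_uv, r_vv. Take dot products:
  L(u, v) = r_uu · N̂ = 14/sqrt(196*u^2 + 144*v^2 + 1),
  M(u, v) = r_uv · N̂ = 0,
  N(u, v) = r_vv · N̂ = 12/sqrt(196*u^2 + 144*v^2 + 1).
Evaluating at (u, v) = (1/2, 1/2):
  L = 7*sqrt(86)/43, M = 0, N = 6*sqrt(86)/43.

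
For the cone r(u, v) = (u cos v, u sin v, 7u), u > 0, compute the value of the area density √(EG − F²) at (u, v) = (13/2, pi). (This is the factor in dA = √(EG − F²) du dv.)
√(EG − F²)|_{(13/2, pi)} = 65*sqrt(2)/2

E = 50, F = 0, G = u^2, so EG − F² = 50*u^2. Taking the positive square root: √(EG − F²) = 5*sqrt(2)*Abs(u). At (u, v) = (13/2, pi): 65*sqrt(2)/2.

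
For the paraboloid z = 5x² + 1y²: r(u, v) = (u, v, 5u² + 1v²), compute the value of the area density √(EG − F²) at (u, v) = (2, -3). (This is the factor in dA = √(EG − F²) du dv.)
√(EG − F²)|_{(2, -3)} = sqrt(437)

E = 100*u^2 + 1, F = 20*u*v, G = 4*v^2 + 1, so EG − F² = 100*u^2 + 4*v^2 + 1. Taking the positive square root: √(EG − F²) = sqrt(100*u^2 + 4*v^2 + 1). At (u, v) = (2, -3): sqrt(437).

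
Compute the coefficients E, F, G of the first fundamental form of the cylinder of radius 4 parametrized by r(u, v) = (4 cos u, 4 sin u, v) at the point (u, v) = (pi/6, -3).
E = 16;  F = 0;  G = 1

Partials: r_u = (-4*sin(u), 4*cos(u), 0), r_v = (0, 0, 1). As functions of (u, v):
  E = r_u · r_u = 16,
  F = r_u · r_v = 0,
  G = r_v · r_v = 1.
Evaluating at (u, v) = (pi/6, -3): E = 16, F = 0, G = 1.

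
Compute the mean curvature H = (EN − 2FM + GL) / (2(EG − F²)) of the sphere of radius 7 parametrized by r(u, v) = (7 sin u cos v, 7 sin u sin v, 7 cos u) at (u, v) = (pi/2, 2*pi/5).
H = -1/7

With E = 49, F = 0, G = 49*sin(u)^2, L = -7*sin(u)/Abs(sin(u)), M = 0, N = -7*sin(u)^3/Abs(sin(u)), assemble
  H = (EN − 2FM + GL) / (2(EG − F²)) = -sin(u)/(7*Abs(sin(u))).
At (u, v) = (pi/2, 2*pi/5): H = -1/7.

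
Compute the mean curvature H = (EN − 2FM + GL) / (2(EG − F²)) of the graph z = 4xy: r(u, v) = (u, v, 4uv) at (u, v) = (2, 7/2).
H = -448*sqrt(29)/22707

With E = 16*v^2 + 1, F = 16*u*v, G = 16*u^2 + 1, L = 0, M = 4/sqrt(16*u^2 + 16*v^2 + 1), N = 0, assemble
  H = (EN − 2FM + GL) / (2(EG − F²)) = -64*u*v/(16*u^2 + 16*v^2 + 1)^(3/2).
At (u, v) = (2, 7/2): H = -448*sqrt(29)/22707.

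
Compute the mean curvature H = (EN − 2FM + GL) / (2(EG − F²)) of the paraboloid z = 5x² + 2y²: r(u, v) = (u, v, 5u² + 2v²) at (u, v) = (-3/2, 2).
H = 777*sqrt(290)/84100

With E = 100*u^2 + 1, F = 40*u*v, G = 16*v^2 + 1, L = 10/sqrt(100*u^2 + 16*v^2 + 1), M = 0, N = 4/sqrt(100*u^2 + 16*v^2 + 1), assemble
  H = (EN − 2FM + GL) / (2(EG − F²)) = (200*u^2 + 80*v^2 + 7)/(100*u^2 + 16*v^2 + 1)^(3/2).
At (u, v) = (-3/2, 2): H = 777*sqrt(290)/84100.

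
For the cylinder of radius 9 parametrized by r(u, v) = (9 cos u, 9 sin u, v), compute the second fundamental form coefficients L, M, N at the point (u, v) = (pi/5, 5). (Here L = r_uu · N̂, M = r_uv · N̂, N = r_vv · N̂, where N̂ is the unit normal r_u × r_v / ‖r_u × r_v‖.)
L = -9;  M = 0;  N = 0

Compute the unit normal N̂(u, v) = (cos(u), sin(u), 0), and the second partials r_uu, r_uv, r_vv. Take dot products:
  L(u, v) = r_uu · N̂ = -9,
  M(u, v) = r_uv · N̂ = 0,
  N(u, v) = r_vv · N̂ = 0.
Evaluating at (u, v) = (pi/5, 5):
  L = -9, M = 0, N = 0.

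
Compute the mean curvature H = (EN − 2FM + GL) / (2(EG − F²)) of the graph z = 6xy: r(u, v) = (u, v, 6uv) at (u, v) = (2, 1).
H = -432*sqrt(181)/32761

With E = 36*v^2 + 1, F = 36*u*v, G = 36*u^2 + 1, L = 0, M = 6/sqrt(36*u^2 + 36*v^2 + 1), N = 0, assemble
  H = (EN − 2FM + GL) / (2(EG − F²)) = -216*u*v/(36*u^2 + 36*v^2 + 1)^(3/2).
At (u, v) = (2, 1): H = -432*sqrt(181)/32761.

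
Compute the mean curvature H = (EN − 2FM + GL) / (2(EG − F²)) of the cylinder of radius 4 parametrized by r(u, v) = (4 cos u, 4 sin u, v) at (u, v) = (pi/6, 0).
H = -1/8

With E = 16, F = 0, G = 1, L = -4, M = 0, N = 0, assemble
  H = (EN − 2FM + GL) / (2(EG − F²)) = -1/8.
At (u, v) = (pi/6, 0): H = -1/8.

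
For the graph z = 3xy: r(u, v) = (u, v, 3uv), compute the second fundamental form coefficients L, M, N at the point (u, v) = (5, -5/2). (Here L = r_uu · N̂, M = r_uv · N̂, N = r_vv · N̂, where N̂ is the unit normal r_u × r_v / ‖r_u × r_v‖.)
L = 0;  M = 6*sqrt(1129)/1129;  N = 0

Compute the unit normal N̂(u, v) = (-3*v/sqrt(9*u^2 + 9*v^2 + 1), -3*u/sqrt(9*u^2 + 9*v^2 + 1), 1/sqrt(9*u^2 + 9*v^2 + 1)), and the second partials r_uu, r_uv, r_vv. Take dot products:
  L(u, v) = r_uu · N̂ = 0,
  M(u, v) = r_uv · N̂ = 3/sqrt(9*u^2 + 9*v^2 + 1),
  N(u, v) = r_vv · N̂ = 0.
Evaluating at (u, v) = (5, -5/2):
  L = 0, M = 6*sqrt(1129)/1129, N = 0.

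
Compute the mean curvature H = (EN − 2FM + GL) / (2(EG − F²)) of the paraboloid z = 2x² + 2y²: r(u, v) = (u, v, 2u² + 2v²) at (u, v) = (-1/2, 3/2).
H = 84*sqrt(41)/1681

With E = 16*u^2 + 1, F = 16*u*v, G = 16*v^2 + 1, L = 4/sqrt(16*u^2 + 16*v^2 + 1), M = 0, N = 4/sqrt(16*u^2 + 16*v^2 + 1), assemble
  H = (EN − 2FM + GL) / (2(EG − F²)) = 4*(8*u^2 + 8*v^2 + 1)/(16*u^2 + 16*v^2 + 1)^(3/2).
At (u, v) = (-1/2, 3/2): H = 84*sqrt(41)/1681.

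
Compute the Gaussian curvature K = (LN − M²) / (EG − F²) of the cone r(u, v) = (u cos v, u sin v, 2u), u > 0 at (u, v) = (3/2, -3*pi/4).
K = 0

Coefficients of the first fundamental form: E = 5, F = 0, G = u^2.
Coefficients of the second fundamental form: L = 0, M = 0, N = 2*sqrt(5)*u^2/(5*Abs(u)).
Assemble K = (LN − M²)/(EG − F²) = 0. At (u, v) = (3/2, -3*pi/4): K = 0.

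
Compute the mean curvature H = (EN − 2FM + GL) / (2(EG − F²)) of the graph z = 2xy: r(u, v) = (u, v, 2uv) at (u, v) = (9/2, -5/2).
H = 90*sqrt(107)/11449

With E = 4*v^2 + 1, F = 4*u*v, G = 4*u^2 + 1, L = 0, M = 2/sqrt(4*u^2 + 4*v^2 + 1), N = 0, assemble
  H = (EN − 2FM + GL) / (2(EG − F²)) = -8*u*v/(4*u^2 + 4*v^2 + 1)^(3/2).
At (u, v) = (9/2, -5/2): H = 90*sqrt(107)/11449.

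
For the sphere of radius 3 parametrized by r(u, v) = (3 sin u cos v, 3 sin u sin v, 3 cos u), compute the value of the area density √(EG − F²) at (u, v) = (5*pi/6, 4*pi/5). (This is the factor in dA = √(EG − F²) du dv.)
√(EG − F²)|_{(5*pi/6, 4*pi/5)} = 9/2

E = 9, F = 0, G = 9*sin(u)^2, so EG − F² = 81*sin(u)^2. Taking the positive square root: √(EG − F²) = 9*Abs(sin(u)). At (u, v) = (5*pi/6, 4*pi/5): 9/2.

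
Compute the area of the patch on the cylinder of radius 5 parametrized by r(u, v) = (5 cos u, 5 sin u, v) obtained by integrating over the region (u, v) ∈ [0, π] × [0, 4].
Area = 20*pi

Area = ∫∫ √(EG − F²) du dv with √(EG − F²) = 5. Integrating over [0, π] × [0, 4] gives 20*pi.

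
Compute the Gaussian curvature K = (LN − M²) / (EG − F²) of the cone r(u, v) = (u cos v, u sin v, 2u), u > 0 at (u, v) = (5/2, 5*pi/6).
K = 0

Coefficients of the first fundamental form: E = 5, F = 0, G = u^2.
Coefficients of the second fundamental form: L = 0, M = 0, N = 2*sqrt(5)*u^2/(5*Abs(u)).
Assemble K = (LN − M²)/(EG − F²) = 0. At (u, v) = (5/2, 5*pi/6): K = 0.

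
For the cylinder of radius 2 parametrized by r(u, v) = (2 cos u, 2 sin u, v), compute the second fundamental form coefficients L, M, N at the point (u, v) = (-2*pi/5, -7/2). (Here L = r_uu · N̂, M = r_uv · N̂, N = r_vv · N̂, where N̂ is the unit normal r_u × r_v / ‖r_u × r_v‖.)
L = -2;  M = 0;  N = 0

Compute the unit normal N̂(u, v) = (cos(u), sin(u), 0), and the second partials r_uu, r_uv, r_vv. Take dot products:
  L(u, v) = r_uu · N̂ = -2,
  M(u, v) = r_uv · N̂ = 0,
  N(u, v) = r_vv · N̂ = 0.
Evaluating at (u, v) = (-2*pi/5, -7/2):
  L = -2, M = 0, N = 0.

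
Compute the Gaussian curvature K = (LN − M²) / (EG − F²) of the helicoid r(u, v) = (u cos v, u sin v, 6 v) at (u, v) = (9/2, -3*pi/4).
K = -64/5625

Coefficients of the first fundamental form: E = 1, F = 0, G = u^2 + 36.
Coefficients of the second fundamental form: L = 0, M = -6/sqrt(u^2 + 36), N = 0.
Assemble K = (LN − M²)/(EG − F²) = -36/(u^2 + 36)^2. At (u, v) = (9/2, -3*pi/4): K = -64/5625.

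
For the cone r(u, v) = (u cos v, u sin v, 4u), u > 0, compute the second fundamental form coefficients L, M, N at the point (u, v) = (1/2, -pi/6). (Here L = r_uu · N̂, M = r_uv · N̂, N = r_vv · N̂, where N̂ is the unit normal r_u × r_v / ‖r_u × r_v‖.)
L = 0;  M = 0;  N = 2*sqrt(17)/17

Compute the unit normal N̂(u, v) = (-4*sqrt(17)*u*cos(v)/(17*Abs(u)), -4*sqrt(17)*u*sin(v)/(17*Abs(u)), sqrt(17)*u/(17*Abs(u))), and the second partials r_uu, r_uv, r_vv. Take dot products:
  L(u, v) = r_uu · N̂ = 0,
  M(u, v) = r_uv · N̂ = 0,
  N(u, v) = r_vv · N̂ = 4*sqrt(17)*u^2/(17*Abs(u)).
Evaluating at (u, v) = (1/2, -pi/6):
  L = 0, M = 0, N = 2*sqrt(17)/17.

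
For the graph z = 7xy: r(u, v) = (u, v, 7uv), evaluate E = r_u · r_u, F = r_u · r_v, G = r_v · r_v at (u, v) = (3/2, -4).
E = 785;  F = -294;  G = 445/4

Partials: r_u = (1, 0, 7*v), r_v = (0, 1, 7*u). As functions of (u, v):
  E = r_u · r_u = 49*v^2 + 1,
  F = r_u · r_v = 49*u*v,
  G = r_v · r_v = 49*u^2 + 1.
Evaluating at (u, v) = (3/2, -4): E = 785, F = -294, G = 445/4.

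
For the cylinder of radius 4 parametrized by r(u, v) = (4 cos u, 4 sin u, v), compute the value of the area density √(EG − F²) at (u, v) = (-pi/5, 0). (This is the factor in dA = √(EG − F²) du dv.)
√(EG − F²)|_{(-pi/5, 0)} = 4

E = 16, F = 0, G = 1, so EG − F² = 16. Taking the positive square root: √(EG − F²) = 4. At (u, v) = (-pi/5, 0): 4.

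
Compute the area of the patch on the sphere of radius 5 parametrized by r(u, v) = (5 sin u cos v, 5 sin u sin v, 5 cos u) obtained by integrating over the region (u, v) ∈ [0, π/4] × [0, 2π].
Area = 25*pi*(2 - sqrt(2))

Area = ∫∫ √(EG − F²) du dv with √(EG − F²) = 25*Abs(sin(u)). Integrating over [0, π/4] × [0, 2π] gives 25*pi*(2 - sqrt(2)).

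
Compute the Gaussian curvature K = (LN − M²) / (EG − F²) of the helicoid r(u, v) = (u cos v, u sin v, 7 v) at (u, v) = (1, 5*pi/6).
K = -49/2500

Coefficients of the first fundamental form: E = 1, F = 0, G = u^2 + 49.
Coefficients of the second fundamental form: L = 0, M = -7/sqrt(u^2 + 49), N = 0.
Assemble K = (LN − M²)/(EG − F²) = -49/(u^2 + 49)^2. At (u, v) = (1, 5*pi/6): K = -49/2500.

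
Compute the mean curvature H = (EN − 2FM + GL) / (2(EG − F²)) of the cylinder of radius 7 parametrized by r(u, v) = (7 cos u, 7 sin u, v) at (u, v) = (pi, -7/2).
H = -1/14

With E = 49, F = 0, G = 1, L = -7, M = 0, N = 0, assemble
  H = (EN − 2FM + GL) / (2(EG − F²)) = -1/14.
At (u, v) = (pi, -7/2): H = -1/14.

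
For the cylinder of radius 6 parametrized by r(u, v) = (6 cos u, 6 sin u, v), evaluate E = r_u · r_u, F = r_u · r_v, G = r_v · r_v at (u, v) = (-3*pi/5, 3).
E = 36;  F = 0;  G = 1

Partials: r_u = (-6*sin(u), 6*cos(u), 0), r_v = (0, 0, 1). As functions of (u, v):
  E = r_u · r_u = 36,
  F = r_u · r_v = 0,
  G = r_v · r_v = 1.
Evaluating at (u, v) = (-3*pi/5, 3): E = 36, F = 0, G = 1.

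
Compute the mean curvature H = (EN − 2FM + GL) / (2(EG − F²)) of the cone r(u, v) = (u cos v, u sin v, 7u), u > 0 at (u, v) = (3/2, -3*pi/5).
H = 7*sqrt(2)/30

With E = 50, F = 0, G = u^2, L = 0, M = 0, N = 7*sqrt(2)*u^2/(10*Abs(u)), assemble
  H = (EN − 2FM + GL) / (2(EG − F²)) = 7*sqrt(2)/(20*Abs(u)).
At (u, v) = (3/2, -3*pi/5): H = 7*sqrt(2)/30.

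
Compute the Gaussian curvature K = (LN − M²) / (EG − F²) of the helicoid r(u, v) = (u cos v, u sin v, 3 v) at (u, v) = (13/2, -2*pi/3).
K = -144/42025

Coefficients of the first fundamental form: E = 1, F = 0, G = u^2 + 9.
Coefficients of the second fundamental form: L = 0, M = -3/sqrt(u^2 + 9), N = 0.
Assemble K = (LN − M²)/(EG − F²) = -9/(u^2 + 9)^2. At (u, v) = (13/2, -2*pi/3): K = -144/42025.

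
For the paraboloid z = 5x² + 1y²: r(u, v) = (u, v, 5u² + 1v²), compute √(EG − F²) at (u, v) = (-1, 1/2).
√(EG − F²)|_{(-1, 1/2)} = sqrt(102)

E = 100*u^2 + 1, F = 20*u*v, G = 4*v^2 + 1; EG − F² = 100*u^2 + 4*v^2 + 1; √(EG − F²) = sqrt(100*u^2 + 4*v^2 + 1). At the given point: sqrt(102).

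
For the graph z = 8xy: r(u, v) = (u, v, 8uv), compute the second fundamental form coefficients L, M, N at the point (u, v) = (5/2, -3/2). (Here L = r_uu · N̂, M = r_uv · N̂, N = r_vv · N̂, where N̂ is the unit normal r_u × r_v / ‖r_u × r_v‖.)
L = 0;  M = 8*sqrt(545)/545;  N = 0

Compute the unit normal N̂(u, v) = (-8*v/sqrt(64*u^2 + 64*v^2 + 1), -8*u/sqrt(64*u^2 + 64*v^2 + 1), 1/sqrt(64*u^2 + 64*v^2 + 1)), and the second partials r_uu, r_uv, r_vv. Take dot products:
  L(u, v) = r_uu · N̂ = 0,
  M(u, v) = r_uv · N̂ = 8/sqrt(64*u^2 + 64*v^2 + 1),
  N(u, v) = r_vv · N̂ = 0.
Evaluating at (u, v) = (5/2, -3/2):
  L = 0, M = 8*sqrt(545)/545, N = 0.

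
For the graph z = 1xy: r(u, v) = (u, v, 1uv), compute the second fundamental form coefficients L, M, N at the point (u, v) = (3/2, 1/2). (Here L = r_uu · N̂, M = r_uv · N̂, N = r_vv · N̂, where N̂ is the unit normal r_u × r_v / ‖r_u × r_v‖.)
L = 0;  M = sqrt(14)/7;  N = 0

Compute the unit normal N̂(u, v) = (-v/sqrt(u^2 + v^2 + 1), -u/sqrt(u^2 + v^2 + 1), 1/sqrt(u^2 + v^2 + 1)), and the second partials r_uu, r_uv, r_vv. Take dot products:
  L(u, v) = r_uu · N̂ = 0,
  M(u, v) = r_uv · N̂ = 1/sqrt(u^2 + v^2 + 1),
  N(u, v) = r_vv · N̂ = 0.
Evaluating at (u, v) = (3/2, 1/2):
  L = 0, M = sqrt(14)/7, N = 0.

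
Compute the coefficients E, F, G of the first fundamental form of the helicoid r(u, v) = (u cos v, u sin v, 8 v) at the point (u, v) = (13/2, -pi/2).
E = 1;  F = 0;  G = 425/4

Partials: r_u = (cos(v), sin(v), 0), r_v = (-u*sin(v), u*cos(v), 8). As functions of (u, v):
  E = r_u · r_u = 1,
  F = r_u · r_v = 0,
  G = r_v · r_v = u^2 + 64.
Evaluating at (u, v) = (13/2, -pi/2): E = 1, F = 0, G = 425/4.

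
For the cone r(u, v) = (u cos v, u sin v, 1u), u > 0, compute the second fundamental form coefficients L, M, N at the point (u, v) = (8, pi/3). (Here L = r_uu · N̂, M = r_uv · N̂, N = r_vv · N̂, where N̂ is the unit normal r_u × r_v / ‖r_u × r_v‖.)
L = 0;  M = 0;  N = 4*sqrt(2)

Compute the unit normal N̂(u, v) = (-sqrt(2)*u*cos(v)/(2*Abs(u)), -sqrt(2)*u*sin(v)/(2*Abs(u)), sqrt(2)*u/(2*Abs(u))), and the second partials r_uu, r_uv, r_vv. Take dot products:
  L(u, v) = r_uu · N̂ = 0,
  M(u, v) = r_uv · N̂ = 0,
  N(u, v) = r_vv · N̂ = sqrt(2)*u^2/(2*Abs(u)).
Evaluating at (u, v) = (8, pi/3):
  L = 0, M = 0, N = 4*sqrt(2).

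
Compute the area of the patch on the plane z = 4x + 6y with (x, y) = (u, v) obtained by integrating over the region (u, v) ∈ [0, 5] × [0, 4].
Area = 20*sqrt(53)

Area = ∫∫ √(EG − F²) du dv with √(EG − F²) = sqrt(53). Integrating over [0, 5] × [0, 4] gives 20*sqrt(53).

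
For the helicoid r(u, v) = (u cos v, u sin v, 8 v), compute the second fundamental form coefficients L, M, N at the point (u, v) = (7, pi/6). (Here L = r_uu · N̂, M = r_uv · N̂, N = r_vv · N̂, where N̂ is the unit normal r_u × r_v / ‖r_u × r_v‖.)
L = 0;  M = -8*sqrt(113)/113;  N = 0

Compute the unit normal N̂(u, v) = (8*sin(v)/sqrt(u^2 + 64), -8*cos(v)/sqrt(u^2 + 64), u/sqrt(u^2 + 64)), and the second partials r_uu, r_uv, r_vv. Take dot products:
  L(u, v) = r_uu · N̂ = 0,
  M(u, v) = r_uv · N̂ = -8/sqrt(u^2 + 64),
  N(u, v) = r_vv · N̂ = 0.
Evaluating at (u, v) = (7, pi/6):
  L = 0, M = -8*sqrt(113)/113, N = 0.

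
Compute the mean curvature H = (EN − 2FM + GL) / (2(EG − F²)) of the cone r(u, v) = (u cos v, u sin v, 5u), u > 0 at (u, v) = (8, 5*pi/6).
H = 5*sqrt(26)/416

With E = 26, F = 0, G = u^2, L = 0, M = 0, N = 5*sqrt(26)*u^2/(26*Abs(u)), assemble
  H = (EN − 2FM + GL) / (2(EG − F²)) = 5*sqrt(26)/(52*Abs(u)).
At (u, v) = (8, 5*pi/6): H = 5*sqrt(26)/416.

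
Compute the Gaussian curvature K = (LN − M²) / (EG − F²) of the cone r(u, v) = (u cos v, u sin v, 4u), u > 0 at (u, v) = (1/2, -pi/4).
K = 0

Coefficients of the first fundamental form: E = 17, F = 0, G = u^2.
Coefficients of the second fundamental form: L = 0, M = 0, N = 4*sqrt(17)*u^2/(17*Abs(u)).
Assemble K = (LN − M²)/(EG − F²) = 0. At (u, v) = (1/2, -pi/4): K = 0.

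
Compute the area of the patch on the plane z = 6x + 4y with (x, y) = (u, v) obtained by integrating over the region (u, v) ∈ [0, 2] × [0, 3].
Area = 6*sqrt(53)

Area = ∫∫ √(EG − F²) du dv with √(EG − F²) = sqrt(53). Integrating over [0, 2] × [0, 3] gives 6*sqrt(53).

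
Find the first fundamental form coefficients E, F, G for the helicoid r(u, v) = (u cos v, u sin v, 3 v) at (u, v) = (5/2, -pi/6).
E = 1;  F = 0;  G = 61/4

Partials: r_u = (cos(v), sin(v), 0), r_v = (-u*sin(v), u*cos(v), 3). As functions of (u, v):
  E = r_u · r_u = 1,
  F = r_u · r_v = 0,
  G = r_v · r_v = u^2 + 9.
Evaluating at (u, v) = (5/2, -pi/6): E = 1, F = 0, G = 61/4.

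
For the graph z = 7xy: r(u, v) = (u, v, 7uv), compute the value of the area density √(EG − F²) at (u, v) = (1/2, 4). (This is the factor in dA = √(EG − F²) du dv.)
√(EG − F²)|_{(1/2, 4)} = sqrt(3189)/2

E = 49*v^2 + 1, F = 49*u*v, G = 49*u^2 + 1, so EG − F² = 49*u^2 + 49*v^2 + 1. Taking the positive square root: √(EG − F²) = sqrt(49*u^2 + 49*v^2 + 1). At (u, v) = (1/2, 4): sqrt(3189)/2.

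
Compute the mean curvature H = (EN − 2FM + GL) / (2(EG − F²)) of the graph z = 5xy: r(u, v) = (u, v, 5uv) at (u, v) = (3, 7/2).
H = -10500*sqrt(2129)/4532641

With E = 25*v^2 + 1, F = 25*u*v, G = 25*u^2 + 1, L = 0, M = 5/sqrt(25*u^2 + 25*v^2 + 1), N = 0, assemble
  H = (EN − 2FM + GL) / (2(EG − F²)) = -125*u*v/(25*u^2 + 25*v^2 + 1)^(3/2).
At (u, v) = (3, 7/2): H = -10500*sqrt(2129)/4532641.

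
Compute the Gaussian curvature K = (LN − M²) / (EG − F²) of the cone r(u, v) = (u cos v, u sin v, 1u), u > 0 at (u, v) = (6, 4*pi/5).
K = 0

Coefficients of the first fundamental form: E = 2, F = 0, G = u^2.
Coefficients of the second fundamental form: L = 0, M = 0, N = sqrt(2)*u^2/(2*Abs(u)).
Assemble K = (LN − M²)/(EG − F²) = 0. At (u, v) = (6, 4*pi/5): K = 0.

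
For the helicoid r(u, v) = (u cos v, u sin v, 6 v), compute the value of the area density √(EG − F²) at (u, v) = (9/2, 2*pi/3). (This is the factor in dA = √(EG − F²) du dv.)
√(EG − F²)|_{(9/2, 2*pi/3)} = 15/2

E = 1, F = 0, G = u^2 + 36, so EG − F² = u^2 + 36. Taking the positive square root: √(EG − F²) = sqrt(u^2 + 36). At (u, v) = (9/2, 2*pi/3): 15/2.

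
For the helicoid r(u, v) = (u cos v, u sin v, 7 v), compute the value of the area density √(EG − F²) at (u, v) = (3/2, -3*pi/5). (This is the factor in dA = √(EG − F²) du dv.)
√(EG − F²)|_{(3/2, -3*pi/5)} = sqrt(205)/2

E = 1, F = 0, G = u^2 + 49, so EG − F² = u^2 + 49. Taking the positive square root: √(EG − F²) = sqrt(u^2 + 49). At (u, v) = (3/2, -3*pi/5): sqrt(205)/2.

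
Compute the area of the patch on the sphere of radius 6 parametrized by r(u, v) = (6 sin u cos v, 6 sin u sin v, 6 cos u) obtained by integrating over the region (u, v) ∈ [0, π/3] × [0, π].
Area = 18*pi

Area = ∫∫ √(EG − F²) du dv with √(EG − F²) = 36*Abs(sin(u)). Integrating over [0, π/3] × [0, π] gives 18*pi.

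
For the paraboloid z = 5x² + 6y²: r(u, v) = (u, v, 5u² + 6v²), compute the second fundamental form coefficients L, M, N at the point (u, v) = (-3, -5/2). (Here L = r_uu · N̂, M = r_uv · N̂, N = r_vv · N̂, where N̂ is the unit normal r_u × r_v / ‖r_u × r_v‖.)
L = 10*sqrt(1801)/1801;  M = 0;  N = 12*sqrt(1801)/1801

Compute the unit normal N̂(u, v) = (-10*u/sqrt(100*u^2 + 144*v^2 + 1), -12*v/sqrt(100*u^2 + 144*v^2 + 1), 1/sqrt(100*u^2 + 144*v^2 + 1)), and the second partials r_uu, r_uv, r_vv. Take dot products:
  L(u, v) = r_uu · N̂ = 10/sqrt(100*u^2 + 144*v^2 + 1),
  M(u, v) = r_uv · N̂ = 0,
  N(u, v) = r_vv · N̂ = 12/sqrt(100*u^2 + 144*v^2 + 1).
Evaluating at (u, v) = (-3, -5/2):
  L = 10*sqrt(1801)/1801, M = 0, N = 12*sqrt(1801)/1801.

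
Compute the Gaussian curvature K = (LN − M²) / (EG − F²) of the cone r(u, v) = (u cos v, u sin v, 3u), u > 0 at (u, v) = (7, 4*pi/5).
K = 0

Coefficients of the first fundamental form: E = 10, F = 0, G = u^2.
Coefficients of the second fundamental form: L = 0, M = 0, N = 3*sqrt(10)*u^2/(10*Abs(u)).
Assemble K = (LN − M²)/(EG − F²) = 0. At (u, v) = (7, 4*pi/5): K = 0.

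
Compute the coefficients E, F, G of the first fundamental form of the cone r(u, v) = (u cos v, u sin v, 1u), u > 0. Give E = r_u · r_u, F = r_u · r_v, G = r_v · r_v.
E = 2;  F = 0;  G = u^2

Compute partials: r_u = (cos(v), sin(v), 1), r_v = (-u*sin(v), u*cos(v), 0). Then
  E = r_u · r_u = 2,
  F = r_u · r_v = 0,
  G = r_v · r_v = u^2.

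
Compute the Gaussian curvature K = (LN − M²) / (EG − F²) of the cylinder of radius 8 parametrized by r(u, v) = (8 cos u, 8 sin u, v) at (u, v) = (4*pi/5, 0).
K = 0

Coefficients of the first fundamental form: E = 64, F = 0, G = 1.
Coefficients of the second fundamental form: L = -8, M = 0, N = 0.
Assemble K = (LN − M²)/(EG − F²) = 0. At (u, v) = (4*pi/5, 0): K = 0.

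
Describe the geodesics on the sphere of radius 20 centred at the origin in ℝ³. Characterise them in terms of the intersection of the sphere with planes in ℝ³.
Geodesics on the sphere of radius 20 are great circles — circles of radius 20 obtained as the intersection of the sphere with planes through the origin (the centre of the sphere).

A curve α(t) of nonzero constant speed on the sphere of radius 20 is a geodesic iff its acceleration α̈ is everywhere normal to the surface, i.e. parallel to the radial vector α(t). Then d/dt(α × α̇) = α̇ × α̇ + α × α̈ = 0, so α × α̇ is a constant vector n ≠ 0 and α(t) · n = 0 for all t: α lies in the plane through the origin with normal n. The intersection of that plane with the sphere is a circle of radius 20 (a great circle). Conversely, a great circle traversed at constant speed has centripetal acceleration pointing at the origin, hence normal to the sphere, so every great circle is a geodesic.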